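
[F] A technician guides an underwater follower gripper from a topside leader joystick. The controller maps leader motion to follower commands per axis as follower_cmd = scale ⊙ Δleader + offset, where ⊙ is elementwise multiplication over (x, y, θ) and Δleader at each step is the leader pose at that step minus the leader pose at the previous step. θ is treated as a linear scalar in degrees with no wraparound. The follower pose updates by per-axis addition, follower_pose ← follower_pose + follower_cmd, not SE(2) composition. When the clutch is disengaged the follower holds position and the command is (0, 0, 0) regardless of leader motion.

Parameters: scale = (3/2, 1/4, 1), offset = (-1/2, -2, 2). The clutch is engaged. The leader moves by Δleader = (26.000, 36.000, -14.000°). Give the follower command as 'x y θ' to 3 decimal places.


38.500 7.000 -12.000

axis x: 3/2·26.000 + -1/2 = 38.500
axis y: 1/4·36.000 + -2 = 7.000
axis θ: 1·-14.000 + 2 = -12.000


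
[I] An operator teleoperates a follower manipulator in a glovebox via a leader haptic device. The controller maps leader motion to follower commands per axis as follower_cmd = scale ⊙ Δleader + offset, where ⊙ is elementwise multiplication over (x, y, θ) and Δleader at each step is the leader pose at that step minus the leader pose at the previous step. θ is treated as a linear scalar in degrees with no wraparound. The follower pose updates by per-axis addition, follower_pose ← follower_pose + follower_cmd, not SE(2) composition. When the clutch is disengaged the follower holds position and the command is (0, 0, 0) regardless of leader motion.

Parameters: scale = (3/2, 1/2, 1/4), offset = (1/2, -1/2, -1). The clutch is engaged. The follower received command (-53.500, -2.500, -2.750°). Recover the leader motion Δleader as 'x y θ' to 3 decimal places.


-36.000 -4.000 -7.000

axis x: (-53.500 − 1/2) / (3/2) = -36.000
axis y: (-2.500 − -1/2) / (1/2) = -4.000
axis θ: (-2.750 − -1) / (1/4) = -7.000


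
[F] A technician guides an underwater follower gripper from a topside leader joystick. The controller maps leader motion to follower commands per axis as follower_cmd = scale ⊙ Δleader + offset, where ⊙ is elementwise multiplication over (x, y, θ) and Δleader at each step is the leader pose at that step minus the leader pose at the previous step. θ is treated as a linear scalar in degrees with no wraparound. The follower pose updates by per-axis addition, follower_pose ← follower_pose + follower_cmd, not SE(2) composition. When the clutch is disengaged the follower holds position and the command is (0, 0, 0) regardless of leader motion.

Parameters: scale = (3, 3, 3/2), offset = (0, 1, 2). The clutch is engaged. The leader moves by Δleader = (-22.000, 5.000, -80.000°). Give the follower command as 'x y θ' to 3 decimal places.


axis x: 3·-22.000 + 0 = -66.000
axis y: 3·5.000 + 1 = 16.000
axis θ: 3/2·-80.000 + 2 = -118.000

-66.000 16.000 -118.000


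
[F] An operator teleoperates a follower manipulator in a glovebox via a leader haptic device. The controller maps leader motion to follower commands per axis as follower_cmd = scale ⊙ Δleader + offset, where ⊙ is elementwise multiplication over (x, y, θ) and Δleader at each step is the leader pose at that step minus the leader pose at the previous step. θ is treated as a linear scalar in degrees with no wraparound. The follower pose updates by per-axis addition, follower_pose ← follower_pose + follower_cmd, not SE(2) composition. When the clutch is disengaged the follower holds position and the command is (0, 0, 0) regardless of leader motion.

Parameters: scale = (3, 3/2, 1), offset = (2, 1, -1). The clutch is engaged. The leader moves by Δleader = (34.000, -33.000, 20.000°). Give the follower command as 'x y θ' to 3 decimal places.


axis x: 3·34.000 + 2 = 104.000
axis y: 3/2·-33.000 + 1 = -48.500
axis θ: 1·20.000 + -1 = 19.000

104.000 -48.500 19.000


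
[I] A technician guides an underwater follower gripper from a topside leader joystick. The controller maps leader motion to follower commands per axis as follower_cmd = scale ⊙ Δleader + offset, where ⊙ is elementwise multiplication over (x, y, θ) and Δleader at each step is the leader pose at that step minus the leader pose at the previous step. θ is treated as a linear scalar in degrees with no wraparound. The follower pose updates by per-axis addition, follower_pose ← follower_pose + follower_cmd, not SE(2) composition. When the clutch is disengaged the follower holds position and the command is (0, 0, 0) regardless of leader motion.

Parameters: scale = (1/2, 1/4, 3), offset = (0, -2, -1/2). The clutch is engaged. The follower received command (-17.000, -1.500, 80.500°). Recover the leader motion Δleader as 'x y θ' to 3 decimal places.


-34.000 2.000 27.000

axis x: (-17.000 − 0) / (1/2) = -34.000
axis y: (-1.500 − -2) / (1/4) = 2.000
axis θ: (80.500 − -1/2) / (3) = 27.000


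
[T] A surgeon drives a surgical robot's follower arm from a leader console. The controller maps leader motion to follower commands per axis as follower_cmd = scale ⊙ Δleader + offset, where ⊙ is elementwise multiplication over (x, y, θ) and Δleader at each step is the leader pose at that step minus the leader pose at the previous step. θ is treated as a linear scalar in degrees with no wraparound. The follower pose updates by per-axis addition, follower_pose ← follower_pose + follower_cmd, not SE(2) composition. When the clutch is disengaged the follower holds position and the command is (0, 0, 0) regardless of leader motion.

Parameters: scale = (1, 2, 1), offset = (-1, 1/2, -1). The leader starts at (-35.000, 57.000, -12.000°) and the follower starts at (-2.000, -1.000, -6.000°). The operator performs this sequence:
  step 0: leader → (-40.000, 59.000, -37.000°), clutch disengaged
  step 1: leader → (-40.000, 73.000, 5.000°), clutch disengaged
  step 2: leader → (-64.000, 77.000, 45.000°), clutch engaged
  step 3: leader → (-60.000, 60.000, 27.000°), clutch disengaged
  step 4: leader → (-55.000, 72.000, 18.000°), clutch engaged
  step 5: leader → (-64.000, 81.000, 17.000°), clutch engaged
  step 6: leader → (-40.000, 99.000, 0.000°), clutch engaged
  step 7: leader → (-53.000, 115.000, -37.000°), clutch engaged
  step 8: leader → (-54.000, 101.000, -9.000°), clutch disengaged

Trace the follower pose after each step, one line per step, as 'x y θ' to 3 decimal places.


-2.000 -1.000 -6.000
-2.000 -1.000 -6.000
-27.000 7.500 33.000
-27.000 7.500 33.000
-23.000 32.000 23.000
-33.000 50.500 21.000
-10.000 87.000 3.000
-24.000 119.500 -35.000
-24.000 119.500 -35.000

step 0: Δleader=(-5.000, 2.000, -25.000°), disengaged; cmd=(0,0,0) → follower holds at (-2.000, -1.000, -6.000°)
step 1: Δleader=(0.000, 14.000, 42.000°), disengaged; cmd=(0,0,0) → follower holds at (-2.000, -1.000, -6.000°)
step 2: Δleader=(-24.000, 4.000, 40.000°), engaged; cmd=(-25.000, 8.500, 39.000°) → follower=(-27.000, 7.500, 33.000°)
step 3: Δleader=(4.000, -17.000, -18.000°), disengaged; cmd=(0,0,0) → follower holds at (-27.000, 7.500, 33.000°)
step 4: Δleader=(5.000, 12.000, -9.000°), engaged; cmd=(4.000, 24.500, -10.000°) → follower=(-23.000, 32.000, 23.000°)
step 5: Δleader=(-9.000, 9.000, -1.000°), engaged; cmd=(-10.000, 18.500, -2.000°) → follower=(-33.000, 50.500, 21.000°)
step 6: Δleader=(24.000, 18.000, -17.000°), engaged; cmd=(23.000, 36.500, -18.000°) → follower=(-10.000, 87.000, 3.000°)
step 7: Δleader=(-13.000, 16.000, -37.000°), engaged; cmd=(-14.000, 32.500, -38.000°) → follower=(-24.000, 119.500, -35.000°)
step 8: Δleader=(-1.000, -14.000, 28.000°), disengaged; cmd=(0,0,0) → follower holds at (-24.000, 119.500, -35.000°)


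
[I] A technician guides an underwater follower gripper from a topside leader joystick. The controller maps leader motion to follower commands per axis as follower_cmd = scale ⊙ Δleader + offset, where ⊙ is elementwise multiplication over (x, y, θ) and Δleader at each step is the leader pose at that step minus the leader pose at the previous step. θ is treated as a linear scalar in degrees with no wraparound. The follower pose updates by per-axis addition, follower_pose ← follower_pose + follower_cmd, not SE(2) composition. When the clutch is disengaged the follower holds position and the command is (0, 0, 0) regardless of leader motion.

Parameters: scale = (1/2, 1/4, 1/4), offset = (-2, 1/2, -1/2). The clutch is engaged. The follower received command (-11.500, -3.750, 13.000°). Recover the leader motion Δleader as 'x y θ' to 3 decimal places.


axis x: (-11.500 − -2) / (1/2) = -19.000
axis y: (-3.750 − 1/2) / (1/4) = -17.000
axis θ: (13.000 − -1/2) / (1/4) = 54.000

-19.000 -17.000 54.000


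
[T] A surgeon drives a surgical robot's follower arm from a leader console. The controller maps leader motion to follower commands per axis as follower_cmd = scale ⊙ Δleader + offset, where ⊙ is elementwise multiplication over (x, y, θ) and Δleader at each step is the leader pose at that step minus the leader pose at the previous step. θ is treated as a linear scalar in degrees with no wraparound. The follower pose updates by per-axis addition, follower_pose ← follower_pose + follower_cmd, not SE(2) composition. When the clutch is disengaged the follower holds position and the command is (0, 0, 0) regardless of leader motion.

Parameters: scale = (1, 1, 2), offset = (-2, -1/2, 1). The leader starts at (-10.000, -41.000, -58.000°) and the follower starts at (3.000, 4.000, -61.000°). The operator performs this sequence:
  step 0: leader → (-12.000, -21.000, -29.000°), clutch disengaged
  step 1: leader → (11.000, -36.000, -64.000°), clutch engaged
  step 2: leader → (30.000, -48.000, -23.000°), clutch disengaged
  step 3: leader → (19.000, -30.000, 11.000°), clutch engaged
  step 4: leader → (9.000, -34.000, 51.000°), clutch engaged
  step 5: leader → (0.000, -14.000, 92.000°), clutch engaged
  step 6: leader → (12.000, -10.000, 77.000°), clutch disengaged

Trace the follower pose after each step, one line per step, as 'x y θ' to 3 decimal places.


step 0: Δleader=(-2.000, 20.000, 29.000°), disengaged; cmd=(0,0,0) → follower holds at (3.000, 4.000, -61.000°)
step 1: Δleader=(23.000, -15.000, -35.000°), engaged; cmd=(21.000, -15.500, -69.000°) → follower=(24.000, -11.500, -130.000°)
step 2: Δleader=(19.000, -12.000, 41.000°), disengaged; cmd=(0,0,0) → follower holds at (24.000, -11.500, -130.000°)
step 3: Δleader=(-11.000, 18.000, 34.000°), engaged; cmd=(-13.000, 17.500, 69.000°) → follower=(11.000, 6.000, -61.000°)
step 4: Δleader=(-10.000, -4.000, 40.000°), engaged; cmd=(-12.000, -4.500, 81.000°) → follower=(-1.000, 1.500, 20.000°)
step 5: Δleader=(-9.000, 20.000, 41.000°), engaged; cmd=(-11.000, 19.500, 83.000°) → follower=(-12.000, 21.000, 103.000°)
step 6: Δleader=(12.000, 4.000, -15.000°), disengaged; cmd=(0,0,0) → follower holds at (-12.000, 21.000, 103.000°)

3.000 4.000 -61.000
24.000 -11.500 -130.000
24.000 -11.500 -130.000
11.000 6.000 -61.000
-1.000 1.500 20.000
-12.000 21.000 103.000
-12.000 21.000 103.000


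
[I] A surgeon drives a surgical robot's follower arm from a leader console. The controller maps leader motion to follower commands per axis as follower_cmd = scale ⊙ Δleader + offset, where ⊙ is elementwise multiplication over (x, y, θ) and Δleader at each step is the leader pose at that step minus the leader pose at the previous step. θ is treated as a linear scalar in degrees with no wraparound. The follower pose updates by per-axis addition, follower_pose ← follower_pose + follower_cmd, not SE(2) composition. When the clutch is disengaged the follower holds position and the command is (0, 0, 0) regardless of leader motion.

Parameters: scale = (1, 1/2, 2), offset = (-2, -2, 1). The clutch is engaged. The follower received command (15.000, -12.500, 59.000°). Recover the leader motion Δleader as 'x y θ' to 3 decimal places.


axis x: (15.000 − -2) / (1) = 17.000
axis y: (-12.500 − -2) / (1/2) = -21.000
axis θ: (59.000 − 1) / (2) = 29.000

17.000 -21.000 29.000


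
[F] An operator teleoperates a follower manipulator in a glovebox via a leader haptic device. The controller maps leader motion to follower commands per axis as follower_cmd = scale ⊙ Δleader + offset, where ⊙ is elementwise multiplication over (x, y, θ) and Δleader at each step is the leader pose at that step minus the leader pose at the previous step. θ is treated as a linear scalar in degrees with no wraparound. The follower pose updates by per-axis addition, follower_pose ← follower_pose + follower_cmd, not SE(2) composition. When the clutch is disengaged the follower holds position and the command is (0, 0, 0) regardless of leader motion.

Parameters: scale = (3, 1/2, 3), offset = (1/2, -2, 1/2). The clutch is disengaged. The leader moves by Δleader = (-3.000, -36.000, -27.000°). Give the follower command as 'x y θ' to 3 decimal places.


clutch disengaged → follower holds; cmd = (0, 0, 0)

0.000 0.000 0.000


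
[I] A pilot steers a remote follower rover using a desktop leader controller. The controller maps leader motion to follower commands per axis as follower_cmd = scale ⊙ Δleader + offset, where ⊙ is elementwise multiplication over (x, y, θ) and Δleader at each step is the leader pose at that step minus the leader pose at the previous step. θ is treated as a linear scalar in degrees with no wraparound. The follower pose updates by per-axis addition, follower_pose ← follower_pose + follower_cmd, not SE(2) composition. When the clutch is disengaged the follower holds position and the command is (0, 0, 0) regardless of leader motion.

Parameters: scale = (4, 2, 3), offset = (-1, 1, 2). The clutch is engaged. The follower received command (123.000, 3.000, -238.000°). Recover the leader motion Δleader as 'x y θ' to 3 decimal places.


31.000 1.000 -80.000

axis x: (123.000 − -1) / (4) = 31.000
axis y: (3.000 − 1) / (2) = 1.000
axis θ: (-238.000 − 2) / (3) = -80.000


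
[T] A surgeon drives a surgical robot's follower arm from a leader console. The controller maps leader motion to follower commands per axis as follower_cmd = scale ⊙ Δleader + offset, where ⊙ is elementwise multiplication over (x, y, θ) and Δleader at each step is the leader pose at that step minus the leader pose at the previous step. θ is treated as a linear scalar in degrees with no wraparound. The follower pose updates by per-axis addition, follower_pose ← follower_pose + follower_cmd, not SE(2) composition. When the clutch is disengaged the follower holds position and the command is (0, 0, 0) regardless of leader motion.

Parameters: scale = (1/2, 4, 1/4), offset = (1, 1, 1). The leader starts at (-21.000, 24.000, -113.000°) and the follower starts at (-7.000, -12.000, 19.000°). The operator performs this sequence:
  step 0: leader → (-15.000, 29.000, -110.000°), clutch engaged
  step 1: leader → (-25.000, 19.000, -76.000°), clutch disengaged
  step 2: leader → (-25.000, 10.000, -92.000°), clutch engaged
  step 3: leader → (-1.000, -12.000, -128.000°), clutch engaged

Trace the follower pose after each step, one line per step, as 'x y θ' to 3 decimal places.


step 0: Δleader=(6.000, 5.000, 3.000°), engaged; cmd=(4.000, 21.000, 1.750°) → follower=(-3.000, 9.000, 20.750°)
step 1: Δleader=(-10.000, -10.000, 34.000°), disengaged; cmd=(0,0,0) → follower holds at (-3.000, 9.000, 20.750°)
step 2: Δleader=(0.000, -9.000, -16.000°), engaged; cmd=(1.000, -35.000, -3.000°) → follower=(-2.000, -26.000, 17.750°)
step 3: Δleader=(24.000, -22.000, -36.000°), engaged; cmd=(13.000, -87.000, -8.000°) → follower=(11.000, -113.000, 9.750°)

-3.000 9.000 20.750
-3.000 9.000 20.750
-2.000 -26.000 17.750
11.000 -113.000 9.750


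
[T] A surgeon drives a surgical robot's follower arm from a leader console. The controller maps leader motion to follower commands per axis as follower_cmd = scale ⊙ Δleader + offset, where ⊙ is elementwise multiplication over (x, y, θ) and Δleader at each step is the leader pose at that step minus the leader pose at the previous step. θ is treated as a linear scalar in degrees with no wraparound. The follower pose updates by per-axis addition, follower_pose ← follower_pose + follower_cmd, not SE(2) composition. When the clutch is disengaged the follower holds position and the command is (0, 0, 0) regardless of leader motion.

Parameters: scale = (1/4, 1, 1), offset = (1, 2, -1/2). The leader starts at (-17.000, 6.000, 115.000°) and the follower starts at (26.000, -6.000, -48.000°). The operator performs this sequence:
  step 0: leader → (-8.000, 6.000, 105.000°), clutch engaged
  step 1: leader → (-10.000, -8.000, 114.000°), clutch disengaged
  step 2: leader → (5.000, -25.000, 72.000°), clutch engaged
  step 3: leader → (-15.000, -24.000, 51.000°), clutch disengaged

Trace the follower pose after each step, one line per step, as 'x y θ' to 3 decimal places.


step 0: Δleader=(9.000, 0.000, -10.000°), engaged; cmd=(3.250, 2.000, -10.500°) → follower=(29.250, -4.000, -58.500°)
step 1: Δleader=(-2.000, -14.000, 9.000°), disengaged; cmd=(0,0,0) → follower holds at (29.250, -4.000, -58.500°)
step 2: Δleader=(15.000, -17.000, -42.000°), engaged; cmd=(4.750, -15.000, -42.500°) → follower=(34.000, -19.000, -101.000°)
step 3: Δleader=(-20.000, 1.000, -21.000°), disengaged; cmd=(0,0,0) → follower holds at (34.000, -19.000, -101.000°)

29.250 -4.000 -58.500
29.250 -4.000 -58.500
34.000 -19.000 -101.000
34.000 -19.000 -101.000


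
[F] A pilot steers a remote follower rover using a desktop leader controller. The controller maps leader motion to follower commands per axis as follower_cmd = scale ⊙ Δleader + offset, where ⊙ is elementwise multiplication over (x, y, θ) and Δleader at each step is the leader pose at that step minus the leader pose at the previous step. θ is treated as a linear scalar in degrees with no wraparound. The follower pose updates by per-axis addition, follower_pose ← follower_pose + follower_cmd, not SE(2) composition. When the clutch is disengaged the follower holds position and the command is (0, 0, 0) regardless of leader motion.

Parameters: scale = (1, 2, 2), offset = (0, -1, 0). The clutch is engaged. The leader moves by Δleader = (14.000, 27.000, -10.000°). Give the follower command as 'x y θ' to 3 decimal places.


axis x: 1·14.000 + 0 = 14.000
axis y: 2·27.000 + -1 = 53.000
axis θ: 2·-10.000 + 0 = -20.000

14.000 53.000 -20.000


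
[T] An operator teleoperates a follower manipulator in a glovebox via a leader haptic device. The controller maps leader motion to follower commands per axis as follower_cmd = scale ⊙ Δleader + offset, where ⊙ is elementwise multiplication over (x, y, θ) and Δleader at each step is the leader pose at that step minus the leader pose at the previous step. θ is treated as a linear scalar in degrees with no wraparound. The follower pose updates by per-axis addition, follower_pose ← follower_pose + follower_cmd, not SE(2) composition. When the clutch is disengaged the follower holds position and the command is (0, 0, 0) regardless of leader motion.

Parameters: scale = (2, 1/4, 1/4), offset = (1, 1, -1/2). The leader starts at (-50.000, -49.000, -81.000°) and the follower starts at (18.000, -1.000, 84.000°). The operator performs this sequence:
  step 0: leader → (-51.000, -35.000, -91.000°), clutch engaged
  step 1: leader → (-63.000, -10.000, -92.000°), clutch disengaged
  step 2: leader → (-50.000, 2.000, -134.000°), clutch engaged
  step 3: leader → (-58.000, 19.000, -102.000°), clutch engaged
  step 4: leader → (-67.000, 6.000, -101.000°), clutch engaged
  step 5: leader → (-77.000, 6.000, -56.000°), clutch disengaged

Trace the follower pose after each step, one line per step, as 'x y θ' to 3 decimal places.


step 0: Δleader=(-1.000, 14.000, -10.000°), engaged; cmd=(-1.000, 4.500, -3.000°) → follower=(17.000, 3.500, 81.000°)
step 1: Δleader=(-12.000, 25.000, -1.000°), disengaged; cmd=(0,0,0) → follower holds at (17.000, 3.500, 81.000°)
step 2: Δleader=(13.000, 12.000, -42.000°), engaged; cmd=(27.000, 4.000, -11.000°) → follower=(44.000, 7.500, 70.000°)
step 3: Δleader=(-8.000, 17.000, 32.000°), engaged; cmd=(-15.000, 5.250, 7.500°) → follower=(29.000, 12.750, 77.500°)
step 4: Δleader=(-9.000, -13.000, 1.000°), engaged; cmd=(-17.000, -2.250, -0.250°) → follower=(12.000, 10.500, 77.250°)
step 5: Δleader=(-10.000, 0.000, 45.000°), disengaged; cmd=(0,0,0) → follower holds at (12.000, 10.500, 77.250°)

17.000 3.500 81.000
17.000 3.500 81.000
44.000 7.500 70.000
29.000 12.750 77.500
12.000 10.500 77.250
12.000 10.500 77.250


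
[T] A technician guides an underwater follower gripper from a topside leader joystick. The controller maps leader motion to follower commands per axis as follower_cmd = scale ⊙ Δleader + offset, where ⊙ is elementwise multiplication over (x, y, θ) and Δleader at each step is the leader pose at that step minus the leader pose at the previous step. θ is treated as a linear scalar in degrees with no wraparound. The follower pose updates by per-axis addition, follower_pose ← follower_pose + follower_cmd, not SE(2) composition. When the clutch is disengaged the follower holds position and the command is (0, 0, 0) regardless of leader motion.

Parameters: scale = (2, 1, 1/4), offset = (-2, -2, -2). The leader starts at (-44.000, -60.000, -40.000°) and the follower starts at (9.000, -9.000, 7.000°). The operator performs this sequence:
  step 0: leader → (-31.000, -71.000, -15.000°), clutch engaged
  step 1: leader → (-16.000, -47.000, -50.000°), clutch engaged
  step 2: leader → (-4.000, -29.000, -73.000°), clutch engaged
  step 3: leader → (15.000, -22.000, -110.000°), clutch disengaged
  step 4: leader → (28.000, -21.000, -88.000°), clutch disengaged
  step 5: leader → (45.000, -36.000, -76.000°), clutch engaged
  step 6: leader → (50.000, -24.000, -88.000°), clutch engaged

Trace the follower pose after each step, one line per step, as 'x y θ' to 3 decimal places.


step 0: Δleader=(13.000, -11.000, 25.000°), engaged; cmd=(24.000, -13.000, 4.250°) → follower=(33.000, -22.000, 11.250°)
step 1: Δleader=(15.000, 24.000, -35.000°), engaged; cmd=(28.000, 22.000, -10.750°) → follower=(61.000, 0.000, 0.500°)
step 2: Δleader=(12.000, 18.000, -23.000°), engaged; cmd=(22.000, 16.000, -7.750°) → follower=(83.000, 16.000, -7.250°)
step 3: Δleader=(19.000, 7.000, -37.000°), disengaged; cmd=(0,0,0) → follower holds at (83.000, 16.000, -7.250°)
step 4: Δleader=(13.000, 1.000, 22.000°), disengaged; cmd=(0,0,0) → follower holds at (83.000, 16.000, -7.250°)
step 5: Δleader=(17.000, -15.000, 12.000°), engaged; cmd=(32.000, -17.000, 1.000°) → follower=(115.000, -1.000, -6.250°)
step 6: Δleader=(5.000, 12.000, -12.000°), engaged; cmd=(8.000, 10.000, -5.000°) → follower=(123.000, 9.000, -11.250°)

33.000 -22.000 11.250
61.000 0.000 0.500
83.000 16.000 -7.250
83.000 16.000 -7.250
83.000 16.000 -7.250
115.000 -1.000 -6.250
123.000 9.000 -11.250


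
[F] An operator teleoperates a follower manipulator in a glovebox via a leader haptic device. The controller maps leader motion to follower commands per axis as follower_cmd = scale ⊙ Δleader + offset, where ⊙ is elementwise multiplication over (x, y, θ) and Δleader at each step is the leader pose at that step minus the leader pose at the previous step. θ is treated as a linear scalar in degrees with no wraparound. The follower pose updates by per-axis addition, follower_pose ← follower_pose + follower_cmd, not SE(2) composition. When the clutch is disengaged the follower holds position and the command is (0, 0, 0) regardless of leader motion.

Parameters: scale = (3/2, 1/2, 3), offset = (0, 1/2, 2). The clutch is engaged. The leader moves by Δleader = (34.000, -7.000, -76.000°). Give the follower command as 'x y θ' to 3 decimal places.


axis x: 3/2·34.000 + 0 = 51.000
axis y: 1/2·-7.000 + 1/2 = -3.000
axis θ: 3·-76.000 + 2 = -226.000

51.000 -3.000 -226.000


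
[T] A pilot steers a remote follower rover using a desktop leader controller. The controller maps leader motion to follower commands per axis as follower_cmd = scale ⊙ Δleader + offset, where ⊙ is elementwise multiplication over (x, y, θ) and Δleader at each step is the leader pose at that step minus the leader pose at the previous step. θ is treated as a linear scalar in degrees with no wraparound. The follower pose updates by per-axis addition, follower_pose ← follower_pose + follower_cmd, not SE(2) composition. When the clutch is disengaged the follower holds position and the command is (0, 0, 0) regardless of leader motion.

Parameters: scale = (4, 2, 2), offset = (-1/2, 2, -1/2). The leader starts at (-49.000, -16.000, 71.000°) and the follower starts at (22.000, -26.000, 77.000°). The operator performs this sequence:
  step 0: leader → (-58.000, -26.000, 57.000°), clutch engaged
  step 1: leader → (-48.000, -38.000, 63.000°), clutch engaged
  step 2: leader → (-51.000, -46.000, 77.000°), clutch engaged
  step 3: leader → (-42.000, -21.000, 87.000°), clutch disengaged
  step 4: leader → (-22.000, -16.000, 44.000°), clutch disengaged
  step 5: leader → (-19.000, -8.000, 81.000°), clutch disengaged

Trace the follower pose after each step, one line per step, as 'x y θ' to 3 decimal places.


-14.500 -44.000 48.500
25.000 -66.000 60.000
12.500 -80.000 87.500
12.500 -80.000 87.500
12.500 -80.000 87.500
12.500 -80.000 87.500

step 0: Δleader=(-9.000, -10.000, -14.000°), engaged; cmd=(-36.500, -18.000, -28.500°) → follower=(-14.500, -44.000, 48.500°)
step 1: Δleader=(10.000, -12.000, 6.000°), engaged; cmd=(39.500, -22.000, 11.500°) → follower=(25.000, -66.000, 60.000°)
step 2: Δleader=(-3.000, -8.000, 14.000°), engaged; cmd=(-12.500, -14.000, 27.500°) → follower=(12.500, -80.000, 87.500°)
step 3: Δleader=(9.000, 25.000, 10.000°), disengaged; cmd=(0,0,0) → follower holds at (12.500, -80.000, 87.500°)
step 4: Δleader=(20.000, 5.000, -43.000°), disengaged; cmd=(0,0,0) → follower holds at (12.500, -80.000, 87.500°)
step 5: Δleader=(3.000, 8.000, 37.000°), disengaged; cmd=(0,0,0) → follower holds at (12.500, -80.000, 87.500°)


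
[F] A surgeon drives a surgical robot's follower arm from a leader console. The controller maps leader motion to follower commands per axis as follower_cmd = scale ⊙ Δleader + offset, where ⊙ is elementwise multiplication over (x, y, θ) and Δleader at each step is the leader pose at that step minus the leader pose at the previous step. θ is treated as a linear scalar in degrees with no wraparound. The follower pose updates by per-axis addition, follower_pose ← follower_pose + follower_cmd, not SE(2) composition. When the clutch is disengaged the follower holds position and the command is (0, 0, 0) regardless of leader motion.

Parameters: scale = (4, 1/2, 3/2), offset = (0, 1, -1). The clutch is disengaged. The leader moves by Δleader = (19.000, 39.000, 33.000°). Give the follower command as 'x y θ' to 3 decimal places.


0.000 0.000 0.000

clutch disengaged → follower holds; cmd = (0, 0, 0)


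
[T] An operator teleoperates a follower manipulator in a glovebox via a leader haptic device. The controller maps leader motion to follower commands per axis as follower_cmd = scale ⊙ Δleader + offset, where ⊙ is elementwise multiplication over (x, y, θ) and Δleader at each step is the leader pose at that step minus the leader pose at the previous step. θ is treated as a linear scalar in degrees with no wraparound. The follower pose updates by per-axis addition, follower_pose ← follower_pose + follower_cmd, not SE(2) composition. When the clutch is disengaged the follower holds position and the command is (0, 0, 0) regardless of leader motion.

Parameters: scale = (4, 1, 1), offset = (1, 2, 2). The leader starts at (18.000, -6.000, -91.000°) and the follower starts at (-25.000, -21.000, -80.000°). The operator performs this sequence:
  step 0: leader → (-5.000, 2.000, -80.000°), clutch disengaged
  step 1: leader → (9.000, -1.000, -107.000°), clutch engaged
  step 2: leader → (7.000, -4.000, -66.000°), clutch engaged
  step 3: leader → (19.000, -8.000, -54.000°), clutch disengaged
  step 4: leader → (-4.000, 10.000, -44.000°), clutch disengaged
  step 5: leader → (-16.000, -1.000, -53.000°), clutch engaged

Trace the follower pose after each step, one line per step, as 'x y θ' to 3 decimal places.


step 0: Δleader=(-23.000, 8.000, 11.000°), disengaged; cmd=(0,0,0) → follower holds at (-25.000, -21.000, -80.000°)
step 1: Δleader=(14.000, -3.000, -27.000°), engaged; cmd=(57.000, -1.000, -25.000°) → follower=(32.000, -22.000, -105.000°)
step 2: Δleader=(-2.000, -3.000, 41.000°), engaged; cmd=(-7.000, -1.000, 43.000°) → follower=(25.000, -23.000, -62.000°)
step 3: Δleader=(12.000, -4.000, 12.000°), disengaged; cmd=(0,0,0) → follower holds at (25.000, -23.000, -62.000°)
step 4: Δleader=(-23.000, 18.000, 10.000°), disengaged; cmd=(0,0,0) → follower holds at (25.000, -23.000, -62.000°)
step 5: Δleader=(-12.000, -11.000, -9.000°), engaged; cmd=(-47.000, -9.000, -7.000°) → follower=(-22.000, -32.000, -69.000°)

-25.000 -21.000 -80.000
32.000 -22.000 -105.000
25.000 -23.000 -62.000
25.000 -23.000 -62.000
25.000 -23.000 -62.000
-22.000 -32.000 -69.000


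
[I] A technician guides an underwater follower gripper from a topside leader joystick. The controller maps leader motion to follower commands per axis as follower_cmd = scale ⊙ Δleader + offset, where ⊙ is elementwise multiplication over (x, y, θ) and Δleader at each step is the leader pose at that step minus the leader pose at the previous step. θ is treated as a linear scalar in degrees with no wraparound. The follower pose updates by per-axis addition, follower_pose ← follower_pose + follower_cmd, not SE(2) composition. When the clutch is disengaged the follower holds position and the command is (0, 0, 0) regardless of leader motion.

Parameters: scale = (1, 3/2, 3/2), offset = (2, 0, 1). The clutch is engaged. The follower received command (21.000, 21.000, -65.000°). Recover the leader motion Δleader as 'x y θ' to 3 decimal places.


19.000 14.000 -44.000

axis x: (21.000 − 2) / (1) = 19.000
axis y: (21.000 − 0) / (3/2) = 14.000
axis θ: (-65.000 − 1) / (3/2) = -44.000


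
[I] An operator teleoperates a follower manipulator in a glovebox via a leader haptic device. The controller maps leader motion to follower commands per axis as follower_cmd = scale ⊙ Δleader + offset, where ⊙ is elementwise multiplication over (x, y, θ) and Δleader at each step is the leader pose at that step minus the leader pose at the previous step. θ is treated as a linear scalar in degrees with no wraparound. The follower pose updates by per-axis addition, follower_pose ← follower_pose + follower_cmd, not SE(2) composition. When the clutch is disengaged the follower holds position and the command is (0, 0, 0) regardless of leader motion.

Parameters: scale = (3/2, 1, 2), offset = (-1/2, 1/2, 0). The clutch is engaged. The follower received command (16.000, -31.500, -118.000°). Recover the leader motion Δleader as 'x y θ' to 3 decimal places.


11.000 -32.000 -59.000

axis x: (16.000 − -1/2) / (3/2) = 11.000
axis y: (-31.500 − 1/2) / (1) = -32.000
axis θ: (-118.000 − 0) / (2) = -59.000


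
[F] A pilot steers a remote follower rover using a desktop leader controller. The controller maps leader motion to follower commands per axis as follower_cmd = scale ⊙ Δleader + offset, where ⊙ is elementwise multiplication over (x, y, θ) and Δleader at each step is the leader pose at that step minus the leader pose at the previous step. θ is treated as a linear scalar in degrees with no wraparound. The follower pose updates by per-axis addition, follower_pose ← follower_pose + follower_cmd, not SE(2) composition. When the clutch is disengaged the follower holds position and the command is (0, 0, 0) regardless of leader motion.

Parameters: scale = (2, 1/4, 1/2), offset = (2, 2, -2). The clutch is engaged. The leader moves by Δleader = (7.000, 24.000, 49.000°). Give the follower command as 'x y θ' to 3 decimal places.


axis x: 2·7.000 + 2 = 16.000
axis y: 1/4·24.000 + 2 = 8.000
axis θ: 1/2·49.000 + -2 = 22.500

16.000 8.000 22.500


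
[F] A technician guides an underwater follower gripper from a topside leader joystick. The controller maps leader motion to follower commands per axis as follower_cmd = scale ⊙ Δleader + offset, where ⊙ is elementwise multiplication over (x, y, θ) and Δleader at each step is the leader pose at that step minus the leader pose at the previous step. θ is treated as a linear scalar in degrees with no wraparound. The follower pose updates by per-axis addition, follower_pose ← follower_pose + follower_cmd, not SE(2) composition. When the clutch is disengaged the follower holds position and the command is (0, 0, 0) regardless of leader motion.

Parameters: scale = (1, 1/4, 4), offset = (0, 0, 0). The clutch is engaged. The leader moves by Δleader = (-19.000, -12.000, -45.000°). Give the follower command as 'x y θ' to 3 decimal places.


-19.000 -3.000 -180.000

axis x: 1·-19.000 + 0 = -19.000
axis y: 1/4·-12.000 + 0 = -3.000
axis θ: 4·-45.000 + 0 = -180.000


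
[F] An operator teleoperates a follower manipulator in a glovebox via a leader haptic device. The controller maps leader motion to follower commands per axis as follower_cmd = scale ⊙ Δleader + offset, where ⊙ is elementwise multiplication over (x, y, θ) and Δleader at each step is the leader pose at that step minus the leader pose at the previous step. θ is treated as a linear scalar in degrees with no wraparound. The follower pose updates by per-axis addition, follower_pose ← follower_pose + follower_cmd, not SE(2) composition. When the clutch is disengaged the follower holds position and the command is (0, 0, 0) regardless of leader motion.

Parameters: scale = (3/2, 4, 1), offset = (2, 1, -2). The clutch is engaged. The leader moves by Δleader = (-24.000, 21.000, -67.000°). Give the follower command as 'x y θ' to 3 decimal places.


axis x: 3/2·-24.000 + 2 = -34.000
axis y: 4·21.000 + 1 = 85.000
axis θ: 1·-67.000 + -2 = -69.000

-34.000 85.000 -69.000


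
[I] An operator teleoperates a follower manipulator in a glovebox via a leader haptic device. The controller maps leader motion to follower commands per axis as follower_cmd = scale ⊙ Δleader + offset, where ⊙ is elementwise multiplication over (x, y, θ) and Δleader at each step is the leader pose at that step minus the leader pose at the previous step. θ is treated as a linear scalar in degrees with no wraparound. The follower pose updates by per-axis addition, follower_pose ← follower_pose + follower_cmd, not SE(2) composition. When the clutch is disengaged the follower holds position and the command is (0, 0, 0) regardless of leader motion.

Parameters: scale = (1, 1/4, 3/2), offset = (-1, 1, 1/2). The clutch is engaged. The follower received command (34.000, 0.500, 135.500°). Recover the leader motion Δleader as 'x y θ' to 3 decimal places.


35.000 -2.000 90.000

axis x: (34.000 − -1) / (1) = 35.000
axis y: (0.500 − 1) / (1/4) = -2.000
axis θ: (135.500 − 1/2) / (3/2) = 90.000


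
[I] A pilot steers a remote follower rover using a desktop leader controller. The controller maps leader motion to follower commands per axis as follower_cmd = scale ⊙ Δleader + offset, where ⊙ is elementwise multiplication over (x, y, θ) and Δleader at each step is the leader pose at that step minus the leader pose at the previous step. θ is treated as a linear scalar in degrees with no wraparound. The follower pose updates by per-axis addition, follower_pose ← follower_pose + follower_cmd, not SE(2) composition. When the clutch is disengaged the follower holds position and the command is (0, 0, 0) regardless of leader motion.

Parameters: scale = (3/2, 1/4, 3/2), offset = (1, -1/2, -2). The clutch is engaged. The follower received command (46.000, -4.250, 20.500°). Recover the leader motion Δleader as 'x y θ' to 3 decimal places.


axis x: (46.000 − 1) / (3/2) = 30.000
axis y: (-4.250 − -1/2) / (1/4) = -15.000
axis θ: (20.500 − -2) / (3/2) = 15.000

30.000 -15.000 15.000


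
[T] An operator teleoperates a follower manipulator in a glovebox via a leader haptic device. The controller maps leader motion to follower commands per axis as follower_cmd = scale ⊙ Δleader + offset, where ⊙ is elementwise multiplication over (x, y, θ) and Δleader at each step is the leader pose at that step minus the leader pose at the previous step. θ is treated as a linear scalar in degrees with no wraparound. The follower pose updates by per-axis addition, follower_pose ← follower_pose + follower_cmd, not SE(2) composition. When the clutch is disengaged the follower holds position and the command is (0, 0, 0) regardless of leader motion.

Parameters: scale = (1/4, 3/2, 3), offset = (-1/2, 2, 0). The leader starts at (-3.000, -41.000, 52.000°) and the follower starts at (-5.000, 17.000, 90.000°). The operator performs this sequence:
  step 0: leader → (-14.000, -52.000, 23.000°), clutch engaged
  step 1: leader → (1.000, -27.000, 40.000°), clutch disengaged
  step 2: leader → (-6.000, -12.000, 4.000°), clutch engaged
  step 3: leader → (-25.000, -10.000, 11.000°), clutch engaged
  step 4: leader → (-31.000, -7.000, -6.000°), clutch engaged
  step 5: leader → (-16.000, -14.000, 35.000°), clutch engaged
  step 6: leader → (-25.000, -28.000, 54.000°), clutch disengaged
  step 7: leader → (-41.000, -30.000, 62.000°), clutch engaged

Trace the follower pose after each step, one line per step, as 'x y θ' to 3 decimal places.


step 0: Δleader=(-11.000, -11.000, -29.000°), engaged; cmd=(-3.250, -14.500, -87.000°) → follower=(-8.250, 2.500, 3.000°)
step 1: Δleader=(15.000, 25.000, 17.000°), disengaged; cmd=(0,0,0) → follower holds at (-8.250, 2.500, 3.000°)
step 2: Δleader=(-7.000, 15.000, -36.000°), engaged; cmd=(-2.250, 24.500, -108.000°) → follower=(-10.500, 27.000, -105.000°)
step 3: Δleader=(-19.000, 2.000, 7.000°), engaged; cmd=(-5.250, 5.000, 21.000°) → follower=(-15.750, 32.000, -84.000°)
step 4: Δleader=(-6.000, 3.000, -17.000°), engaged; cmd=(-2.000, 6.500, -51.000°) → follower=(-17.750, 38.500, -135.000°)
step 5: Δleader=(15.000, -7.000, 41.000°), engaged; cmd=(3.250, -8.500, 123.000°) → follower=(-14.500, 30.000, -12.000°)
step 6: Δleader=(-9.000, -14.000, 19.000°), disengaged; cmd=(0,0,0) → follower holds at (-14.500, 30.000, -12.000°)
step 7: Δleader=(-16.000, -2.000, 8.000°), engaged; cmd=(-4.500, -1.000, 24.000°) → follower=(-19.000, 29.000, 12.000°)

-8.250 2.500 3.000
-8.250 2.500 3.000
-10.500 27.000 -105.000
-15.750 32.000 -84.000
-17.750 38.500 -135.000
-14.500 30.000 -12.000
-14.500 30.000 -12.000
-19.000 29.000 12.000


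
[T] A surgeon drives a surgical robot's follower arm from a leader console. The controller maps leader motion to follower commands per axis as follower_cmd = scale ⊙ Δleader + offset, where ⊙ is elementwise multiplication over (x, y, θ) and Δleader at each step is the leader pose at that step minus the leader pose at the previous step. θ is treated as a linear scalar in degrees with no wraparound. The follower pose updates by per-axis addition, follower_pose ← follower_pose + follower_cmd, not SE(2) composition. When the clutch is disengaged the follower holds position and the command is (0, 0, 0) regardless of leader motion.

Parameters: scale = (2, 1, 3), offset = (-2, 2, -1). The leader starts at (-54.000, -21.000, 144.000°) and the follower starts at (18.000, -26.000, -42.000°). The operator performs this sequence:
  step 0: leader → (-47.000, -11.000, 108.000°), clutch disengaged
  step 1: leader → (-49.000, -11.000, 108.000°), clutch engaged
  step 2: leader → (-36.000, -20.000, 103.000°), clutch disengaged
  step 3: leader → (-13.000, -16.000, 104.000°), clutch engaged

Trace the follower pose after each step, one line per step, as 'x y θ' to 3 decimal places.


18.000 -26.000 -42.000
12.000 -24.000 -43.000
12.000 -24.000 -43.000
56.000 -18.000 -41.000

step 0: Δleader=(7.000, 10.000, -36.000°), disengaged; cmd=(0,0,0) → follower holds at (18.000, -26.000, -42.000°)
step 1: Δleader=(-2.000, 0.000, 0.000°), engaged; cmd=(-6.000, 2.000, -1.000°) → follower=(12.000, -24.000, -43.000°)
step 2: Δleader=(13.000, -9.000, -5.000°), disengaged; cmd=(0,0,0) → follower holds at (12.000, -24.000, -43.000°)
step 3: Δleader=(23.000, 4.000, 1.000°), engaged; cmd=(44.000, 6.000, 2.000°) → follower=(56.000, -18.000, -41.000°)
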